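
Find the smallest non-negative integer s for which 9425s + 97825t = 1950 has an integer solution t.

104

gcd(9425, 97825) = 325 (Euclid: 97825 = 10·9425 + 3575; 9425 = 2·3575 + 2275; 3575 = 1·2275 + 1300; 2275 = 1·1300 + 975; 1300 = 1·975 + 325; 975 = 3·325 + 0), and 325 | 1950.
Extended Euclid: 9425·(-83) + 97825·(8) = 325. Scale by 6: s₀ = -498.
General solution s = s₀ + 301k; reducing mod 301 gives s = 104 (and t = -10).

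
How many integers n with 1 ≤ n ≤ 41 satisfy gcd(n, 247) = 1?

36

247 = 13·19. Inclusion–exclusion on these primes:
41 − ⌊41/13⌋ − ⌊41/19⌋ + ⌊41/247⌋ = 36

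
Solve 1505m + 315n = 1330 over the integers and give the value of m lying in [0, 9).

gcd(1505, 315) = 35 (Euclid: 1505 = 4·315 + 245; 315 = 1·245 + 70; 245 = 3·70 + 35; 70 = 2·35 + 0), and 35 | 1330.
Extended Euclid: 1505·(4) + 315·(-19) = 35. Scale by 38: m₀ = 152.
General solution m = m₀ + 9t; reducing mod 9 gives m = 8 (and n = -34).

8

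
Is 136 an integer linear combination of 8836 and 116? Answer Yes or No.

gcd(8836, 116): 8836 = 76·116 + 20; 116 = 5·20 + 16; 20 = 1·16 + 4; 16 = 4·4 + 0 → 4
4 divides 136, so a solution exists.

Yes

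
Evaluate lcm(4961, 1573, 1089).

4961 = 11² · 41; 1573 = 11² · 13; 1089 = 3² · 11²
lcm takes max exponent of each prime: 3² · 11² · 13 · 41 = 580437

580437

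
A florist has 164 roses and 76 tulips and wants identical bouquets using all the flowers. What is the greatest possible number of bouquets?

Euclid: 164 = 2·76 + 12; 76 = 6·12 + 4; 12 = 3·4 + 0. Last nonzero remainder: 4.

4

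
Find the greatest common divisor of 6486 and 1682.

Euclid: 6486 = 3·1682 + 1440; 1682 = 1·1440 + 242; 1440 = 5·242 + 230; 242 = 1·230 + 12; 230 = 19·12 + 2; 12 = 6·2 + 0. Last nonzero remainder: 2.

2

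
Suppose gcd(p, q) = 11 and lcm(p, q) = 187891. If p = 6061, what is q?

Using pq = gcd(p,q)·lcm(p,q) = 11·187891 = 2066801, we get q = 2066801/6061 = 341.

341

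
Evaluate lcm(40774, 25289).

54270194

gcd first: 40774 = 1·25289 + 15485; 25289 = 1·15485 + 9804; 15485 = 1·9804 + 5681; 9804 = 1·5681 + 4123; 5681 = 1·4123 + 1558; 4123 = 2·1558 + 1007; 1558 = 1·1007 + 551; 1007 = 1·551 + 456; 551 = 1·456 + 95; 456 = 4·95 + 76; 95 = 1·76 + 19; 76 = 4·19 + 0 → gcd = 19
lcm = 40774·25289/gcd = 1031133686/19 = 54270194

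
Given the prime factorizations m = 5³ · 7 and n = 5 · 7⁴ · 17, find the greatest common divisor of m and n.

min exponent per shared prime: 5 · 7 = 35

35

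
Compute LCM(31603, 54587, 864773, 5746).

31603 = 11 · 13² · 17; 54587 = 13² · 17 · 19; 864773 = 7 · 13² · 17 · 43; 5746 = 2 · 13² · 17
lcm takes max exponent of each prime: 2 · 7 · 11 · 13² · 17 · 19 · 43 = 361475114

361475114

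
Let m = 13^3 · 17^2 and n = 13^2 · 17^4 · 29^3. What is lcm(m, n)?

4475275090793

max exponent per prime: 13^3 · 17^4 · 29^3 = 4475275090793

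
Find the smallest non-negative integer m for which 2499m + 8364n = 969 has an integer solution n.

151

Reduce mod 8364: 2499m ≡ 969 (mod 8364). With g = gcd(2499, 8364) = 51 dividing 969, divide through: 49m ≡ 19 (mod 164).
Since gcd(49, 164) = 1, m ≡ 19·(49)⁻¹ ≡ 151 (mod 164). Smallest non-negative: 151.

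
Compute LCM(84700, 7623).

762300

gcd first: 84700 = 11·7623 + 847; 7623 = 9·847 + 0 → gcd = 847
lcm = 84700·7623/gcd = 645668100/847 = 762300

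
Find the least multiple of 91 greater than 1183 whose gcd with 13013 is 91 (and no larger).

1274

gcd(t, 13013) = 91 forces 91 | t; write t = 91s. Then gcd(91s, 91·143) = 91·gcd(s, 143), so need gcd(s, 143) = 1.
91s > 1183 gives s ≥ 14. The least s ≥ 14 coprime to 143 is 14, so t = 91·14 = 1274.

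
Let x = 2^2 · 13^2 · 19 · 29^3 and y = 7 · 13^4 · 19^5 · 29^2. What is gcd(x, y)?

2700451

min exponent per shared prime: 13^2 · 19 · 29^2 = 2700451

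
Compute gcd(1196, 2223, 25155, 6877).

13

gcd(1196, 2223): 2223 = 1·1196 + 1027; 1196 = 1·1027 + 169; 1027 = 6·169 + 13; 169 = 13·13 + 0 → 13
gcd(13, 25155): 25155 = 1935·13 + 0 → 13
gcd(13, 6877): 6877 = 529·13 + 0 → 13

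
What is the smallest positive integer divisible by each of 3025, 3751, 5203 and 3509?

116937425

lcm(3025, 3751) = 3025·3751/gcd = 11346775/121 = 93775
lcm(93775, 5203) = 93775·5203/gcd = 487911325/121 = 4032325
lcm(4032325, 3509) = 4032325·3509/gcd = 14149428425/121 = 116937425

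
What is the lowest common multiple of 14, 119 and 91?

3094

lcm(14, 119) = 14·119/gcd = 1666/7 = 238
lcm(238, 91) = 238·91/gcd = 21658/7 = 3094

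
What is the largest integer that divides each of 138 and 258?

6

138 = 2 · 3 · 23
258 = 2 · 3 · 43
Common: 2 · 3 = 6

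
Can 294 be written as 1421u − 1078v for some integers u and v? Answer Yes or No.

Yes

By Bézout, 1421u − 1078v = 294 has integer solutions iff gcd(1421, 1078) | 294.
Euclid: 1421 = 1·1078 + 343; 1078 = 3·343 + 49; 343 = 7·49 + 0. gcd = 49; 294 mod 49 = 0. Yes.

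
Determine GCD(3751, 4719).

Euclid: 4719 = 1·3751 + 968; 3751 = 3·968 + 847; 968 = 1·847 + 121; 847 = 7·121 + 0. Last nonzero remainder: 121.

121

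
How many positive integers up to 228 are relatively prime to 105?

104

105 = 3·5·7. Inclusion–exclusion on these primes:
228 − ⌊228/3⌋ − ⌊228/5⌋ − ⌊228/7⌋ + ⌊228/15⌋ + ⌊228/21⌋ + ⌊228/35⌋ − ⌊228/105⌋ = 104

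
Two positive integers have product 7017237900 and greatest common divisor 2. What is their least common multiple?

Since gcd(p,q)·lcm(p,q) = pq, lcm = 7017237900/2 = 3508618950.

3508618950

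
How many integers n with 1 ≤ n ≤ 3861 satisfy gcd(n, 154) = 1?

1504

Prime factors of 154: 2, 7, 11. Count integers ≤ 3861 divisible by none of them.
By inclusion–exclusion: 3861 − ⌊3861/2⌋ − ⌊3861/7⌋ − ⌊3861/11⌋ + ⌊3861/14⌋ + ⌊3861/22⌋ + ⌊3861/77⌋ − ⌊3861/154⌋ = 1504.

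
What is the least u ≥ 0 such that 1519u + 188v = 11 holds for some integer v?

101

Euclid: 1519 = 8·188 + 15; 188 = 12·15 + 8; 15 = 1·8 + 7; 8 = 1·7 + 1; 7 = 7·1 + 0 → gcd = 1; 11 = 1·11.
Back-substitution yields 1519·(-25) + 188·(202) = 1, so one solution is u = -25·11 = -275, v = 202·11 = 2222.
Solutions in u differ by 188/1 = 188; the one in [0, 188) is -275 mod 188 = 101.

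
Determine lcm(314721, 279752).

2517768

314721 = 3² · 11² · 17²; 279752 = 2³ · 11² · 17²
max exponents: 2³ · 3² · 11² · 17² = 2517768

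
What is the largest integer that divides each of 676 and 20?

4

676 = 2² · 13²
20 = 2² · 5
Common: 2² = 4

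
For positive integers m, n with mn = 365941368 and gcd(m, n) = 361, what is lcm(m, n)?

gcd·lcm = product, so lcm = 365941368/361 = 1013688.

1013688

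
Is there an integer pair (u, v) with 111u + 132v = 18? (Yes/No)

By Bézout, 111u + 132v = 18 has integer solutions iff gcd(111, 132) | 18.
Euclid: 132 = 1·111 + 21; 111 = 5·21 + 6; 21 = 3·6 + 3; 6 = 2·3 + 0. gcd = 3; 18 mod 3 = 0. Yes.

Yes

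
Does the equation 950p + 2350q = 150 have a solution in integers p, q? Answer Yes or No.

gcd(950, 2350): 2350 = 2·950 + 450; 950 = 2·450 + 50; 450 = 9·50 + 0 → 50
50 divides 150, so a solution exists.

Yes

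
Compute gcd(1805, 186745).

5

1805 = 5 · 19²
186745 = 5 · 13³ · 17
Common: 5 = 5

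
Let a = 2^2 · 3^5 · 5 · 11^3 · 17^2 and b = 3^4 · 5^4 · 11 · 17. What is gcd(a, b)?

min exponent per shared prime: 3^4 · 5 · 11 · 17 = 75735

75735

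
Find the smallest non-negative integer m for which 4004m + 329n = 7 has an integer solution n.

Euclid: 4004 = 12·329 + 56; 329 = 5·56 + 49; 56 = 1·49 + 7; 49 = 7·7 + 0 → gcd = 7; 7 = 7·1.
Back-substitution yields 4004·(6) + 329·(-73) = 7, so one solution is m = 6·1 = 6, n = -73·1 = -73.
Solutions in m differ by 329/7 = 47; the one in [0, 47) is 6 mod 47 = 6.

6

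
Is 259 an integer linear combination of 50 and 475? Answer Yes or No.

gcd(50, 475): 475 = 9·50 + 25; 50 = 2·25 + 0 → 25
25 does not divide 259, so a solution does not exist.

No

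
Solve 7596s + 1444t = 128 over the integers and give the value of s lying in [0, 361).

177

Euclid: 7596 = 5·1444 + 376; 1444 = 3·376 + 316; 376 = 1·316 + 60; 316 = 5·60 + 16; 60 = 3·16 + 12; 16 = 1·12 + 4; 12 = 3·4 + 0 → gcd = 4; 128 = 4·32.
Back-substitution yields 7596·(-96) + 1444·(505) = 4, so one solution is s = -96·32 = -3072, t = 505·32 = 16160.
Solutions in s differ by 1444/4 = 361; the one in [0, 361) is -3072 mod 361 = 177.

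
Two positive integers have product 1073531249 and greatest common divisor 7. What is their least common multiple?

gcd·lcm = product, so lcm = 1073531249/7 = 153361607.

153361607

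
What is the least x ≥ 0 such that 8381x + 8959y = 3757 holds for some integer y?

9

Reduce mod 8959: 8381x ≡ 3757 (mod 8959). With g = gcd(8381, 8959) = 289 dividing 3757, divide through: 29x ≡ 13 (mod 31).
Since gcd(29, 31) = 1, x ≡ 13·(29)⁻¹ ≡ 9 (mod 31). Smallest non-negative: 9.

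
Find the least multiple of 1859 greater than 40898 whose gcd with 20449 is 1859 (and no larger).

20449 = 1859·11. Any a with gcd(a, 20449) = 1859 is a multiple of 1859, say 1859s, with s coprime to 11.
Need s > 40898/1859, so s ≥ 23. First s ≥ 23 with gcd(s, 11) = 1 is s = 23. Thus a = 1859·23 = 42757.

42757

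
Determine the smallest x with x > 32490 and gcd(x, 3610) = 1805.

Multiples of 1805 above 32490: 1805·19, 1805·20, … . Need the cofactor coprime to 3610/1805 = 2.
Checking s = 19, 20, … the first with gcd(s, 2) = 1 is s = 19, giving 34295.

34295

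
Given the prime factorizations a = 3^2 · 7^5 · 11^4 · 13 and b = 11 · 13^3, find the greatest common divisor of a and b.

min exponent per shared prime: 11 · 13 = 143

143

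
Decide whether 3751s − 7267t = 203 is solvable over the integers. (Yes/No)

Yes

By Bézout, 3751s − 7267t = 203 has integer solutions iff gcd(3751, 7267) | 203.
Euclid: 7267 = 1·3751 + 3516; 3751 = 1·3516 + 235; 3516 = 14·235 + 226; 235 = 1·226 + 9; 226 = 25·9 + 1; 9 = 9·1 + 0. gcd = 1; 203 mod 1 = 0. Yes.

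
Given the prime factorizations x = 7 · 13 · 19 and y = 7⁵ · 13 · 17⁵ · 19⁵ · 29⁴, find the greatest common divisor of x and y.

1729

min exponent per shared prime: 7 · 13 · 19 = 1729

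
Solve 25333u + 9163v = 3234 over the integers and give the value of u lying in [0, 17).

7

Euclid: 25333 = 2·9163 + 7007; 9163 = 1·7007 + 2156; 7007 = 3·2156 + 539; 2156 = 4·539 + 0 → gcd = 539; 3234 = 539·6.
Back-substitution yields 25333·(4) + 9163·(-11) = 539, so one solution is u = 4·6 = 24, v = -11·6 = -66.
Solutions in u differ by 9163/539 = 17; the one in [0, 17) is 24 mod 17 = 7.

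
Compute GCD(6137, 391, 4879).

17

6137 = 17 · 19²; 391 = 17 · 23; 4879 = 7 · 17 · 41
gcd takes min exponent of each prime: 17 = 17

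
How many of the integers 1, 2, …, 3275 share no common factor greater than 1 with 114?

Prime factors of 114: 2, 3, 19. Count integers ≤ 3275 divisible by none of them.
By inclusion–exclusion: 3275 − ⌊3275/2⌋ − ⌊3275/3⌋ − ⌊3275/19⌋ + ⌊3275/6⌋ + ⌊3275/38⌋ + ⌊3275/57⌋ − ⌊3275/114⌋ = 1035.

1035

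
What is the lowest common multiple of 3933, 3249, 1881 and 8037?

3933 = 3² · 19 · 23; 3249 = 3² · 19²; 1881 = 3² · 11 · 19; 8037 = 3² · 19 · 47
lcm takes max exponent of each prime: 3² · 11 · 19² · 23 · 47 = 38633859

38633859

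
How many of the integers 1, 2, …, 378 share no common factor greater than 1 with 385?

235

385 = 5·7·11. Inclusion–exclusion on these primes:
378 − ⌊378/5⌋ − ⌊378/7⌋ − ⌊378/11⌋ + ⌊378/35⌋ + ⌊378/55⌋ + ⌊378/77⌋ − ⌊378/385⌋ = 235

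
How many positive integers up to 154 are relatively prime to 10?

62

Prime factors of 10: 2, 5. Count integers ≤ 154 divisible by none of them.
By inclusion–exclusion: 154 − ⌊154/2⌋ − ⌊154/5⌋ + ⌊154/10⌋ = 62.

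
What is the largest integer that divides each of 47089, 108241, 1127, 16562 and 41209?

49

gcd(47089, 108241): 108241 = 2·47089 + 14063; 47089 = 3·14063 + 4900; 14063 = 2·4900 + 4263; 4900 = 1·4263 + 637; 4263 = 6·637 + 441; 637 = 1·441 + 196; 441 = 2·196 + 49; 196 = 4·49 + 0 → 49
gcd(49, 1127): 1127 = 23·49 + 0 → 49
gcd(49, 16562): 16562 = 338·49 + 0 → 49
gcd(49, 41209): 41209 = 841·49 + 0 → 49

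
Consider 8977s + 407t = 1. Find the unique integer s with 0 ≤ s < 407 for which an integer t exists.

Reduce mod 407: 8977s ≡ 1 (mod 407). With g = gcd(8977, 407) = 1 dividing 1, divide through: 8977s ≡ 1 (mod 407).
Since gcd(8977, 407) = 1, s ≡ 1·(8977)⁻¹ ≡ 177 (mod 407). Smallest non-negative: 177.

177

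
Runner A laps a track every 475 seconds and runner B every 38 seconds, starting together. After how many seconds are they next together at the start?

950

gcd first: 475 = 12·38 + 19; 38 = 2·19 + 0 → gcd = 19
lcm = 475·38/gcd = 18050/19 = 950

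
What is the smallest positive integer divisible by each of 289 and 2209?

289 = 17²; 2209 = 47²
max exponents: 17² · 47² = 638401

638401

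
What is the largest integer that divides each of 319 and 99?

319 = 11 · 29
99 = 3² · 11
Common: 11 = 11

11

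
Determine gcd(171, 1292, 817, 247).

19

gcd(171, 1292): 1292 = 7·171 + 95; 171 = 1·95 + 76; 95 = 1·76 + 19; 76 = 4·19 + 0 → 19
gcd(19, 817): 817 = 43·19 + 0 → 19
gcd(19, 247): 247 = 13·19 + 0 → 19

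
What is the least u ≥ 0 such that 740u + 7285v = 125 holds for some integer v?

581

Reduce mod 7285: 740u ≡ 125 (mod 7285). With g = gcd(740, 7285) = 5 dividing 125, divide through: 148u ≡ 25 (mod 1457).
Since gcd(148, 1457) = 1, u ≡ 25·(148)⁻¹ ≡ 581 (mod 1457). Smallest non-negative: 581.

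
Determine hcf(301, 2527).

7

301 = 7 · 43
2527 = 7 · 19²
Common: 7 = 7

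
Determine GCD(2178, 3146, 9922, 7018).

242

gcd(2178, 3146): 3146 = 1·2178 + 968; 2178 = 2·968 + 242; 968 = 4·242 + 0 → 242
gcd(242, 9922): 9922 = 41·242 + 0 → 242
gcd(242, 7018): 7018 = 29·242 + 0 → 242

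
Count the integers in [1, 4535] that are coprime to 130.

130 = 2·5·13. Inclusion–exclusion on these primes:
4535 − ⌊4535/2⌋ − ⌊4535/5⌋ − ⌊4535/13⌋ + ⌊4535/10⌋ + ⌊4535/26⌋ + ⌊4535/65⌋ − ⌊4535/130⌋ = 1675

1675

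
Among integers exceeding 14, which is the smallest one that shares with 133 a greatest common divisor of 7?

133 = 7·19. Any m with gcd(m, 133) = 7 is a multiple of 7, say 7s, with s coprime to 19.
Need s > 14/7, so s ≥ 3. First s ≥ 3 with gcd(s, 19) = 1 is s = 3. Thus m = 7·3 = 21.

21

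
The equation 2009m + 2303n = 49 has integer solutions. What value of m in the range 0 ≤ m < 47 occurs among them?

39

Reduce mod 2303: 2009m ≡ 49 (mod 2303). With g = gcd(2009, 2303) = 49 dividing 49, divide through: 41m ≡ 1 (mod 47).
Since gcd(41, 47) = 1, m ≡ 1·(41)⁻¹ ≡ 39 (mod 47). Smallest non-negative: 39.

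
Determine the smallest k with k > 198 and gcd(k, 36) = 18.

234

gcd(k, 36) = 18 forces 18 | k; write k = 18s. Then gcd(18s, 18·2) = 18·gcd(s, 2), so need gcd(s, 2) = 1.
18s > 198 gives s ≥ 12. The least s ≥ 12 coprime to 2 is 13, so k = 18·13 = 234.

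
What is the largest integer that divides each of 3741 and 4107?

3741 = 3 · 29 · 43
4107 = 3 · 37²
Common: 3 = 3

3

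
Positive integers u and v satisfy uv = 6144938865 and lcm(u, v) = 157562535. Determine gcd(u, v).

39

gcd·lcm = product, so gcd = 6144938865/157562535 = 39.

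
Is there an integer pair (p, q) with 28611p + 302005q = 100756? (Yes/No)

No

By Bézout, 28611p + 302005q = 100756 has integer solutions iff gcd(28611, 302005) | 100756.
Euclid: 302005 = 10·28611 + 15895; 28611 = 1·15895 + 12716; 15895 = 1·12716 + 3179; 12716 = 4·3179 + 0. gcd = 3179; 100756 mod 3179 = 2207. No.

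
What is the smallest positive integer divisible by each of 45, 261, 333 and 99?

531135

45 = 3² · 5; 261 = 3² · 29; 333 = 3² · 37; 99 = 3² · 11
lcm takes max exponent of each prime: 3² · 5 · 11 · 29 · 37 = 531135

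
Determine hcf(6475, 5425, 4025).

175

6475 = 5² · 7 · 37; 5425 = 5² · 7 · 31; 4025 = 5² · 7 · 23
gcd takes min exponent of each prime: 5² · 7 = 175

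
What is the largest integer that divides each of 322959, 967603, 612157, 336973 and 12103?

637

322959 = 3 · 7² · 13³; 967603 = 7⁴ · 13 · 31; 612157 = 7² · 13 · 31²; 336973 = 7² · 13 · 23²; 12103 = 7² · 13 · 19
gcd takes min exponent of each prime: 7² · 13 = 637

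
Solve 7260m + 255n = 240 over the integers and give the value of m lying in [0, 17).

2

Reduce mod 255: 7260m ≡ 240 (mod 255). With g = gcd(7260, 255) = 15 dividing 240, divide through: 484m ≡ 16 (mod 17).
Since gcd(484, 17) = 1, m ≡ 16·(484)⁻¹ ≡ 2 (mod 17). Smallest non-negative: 2.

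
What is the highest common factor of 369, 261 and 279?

9

gcd(369, 261): 369 = 1·261 + 108; 261 = 2·108 + 45; 108 = 2·45 + 18; 45 = 2·18 + 9; 18 = 2·9 + 0 → 9
gcd(9, 279): 279 = 31·9 + 0 → 9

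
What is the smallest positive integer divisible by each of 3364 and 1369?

3364 = 2² · 29²; 1369 = 37²
max exponents: 2² · 29² · 37² = 4605316

4605316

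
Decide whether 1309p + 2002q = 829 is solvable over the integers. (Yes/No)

By Bézout, 1309p + 2002q = 829 has integer solutions iff gcd(1309, 2002) | 829.
Euclid: 2002 = 1·1309 + 693; 1309 = 1·693 + 616; 693 = 1·616 + 77; 616 = 8·77 + 0. gcd = 77; 829 mod 77 = 59. No.

No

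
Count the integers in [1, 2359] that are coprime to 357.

357 = 3·7·17. Inclusion–exclusion on these primes:
2359 − ⌊2359/3⌋ − ⌊2359/7⌋ − ⌊2359/17⌋ + ⌊2359/21⌋ + ⌊2359/51⌋ + ⌊2359/119⌋ − ⌊2359/357⌋ = 1269

1269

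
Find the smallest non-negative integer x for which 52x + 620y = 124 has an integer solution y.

62

Reduce mod 620: 52x ≡ 124 (mod 620). With g = gcd(52, 620) = 4 dividing 124, divide through: 13x ≡ 31 (mod 155).
Since gcd(13, 155) = 1, x ≡ 31·(13)⁻¹ ≡ 62 (mod 155). Smallest non-negative: 62.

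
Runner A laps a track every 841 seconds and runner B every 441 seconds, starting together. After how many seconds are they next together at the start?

gcd first: 841 = 1·441 + 400; 441 = 1·400 + 41; 400 = 9·41 + 31; 41 = 1·31 + 10; 31 = 3·10 + 1; 10 = 10·1 + 0 → gcd = 1
lcm = 841·441/gcd = 370881/1 = 370881

370881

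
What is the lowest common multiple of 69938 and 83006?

23988734

69938 = 2 · 11² · 17²; 83006 = 2 · 7³ · 11²
max exponents: 2 · 7³ · 11² · 17² = 23988734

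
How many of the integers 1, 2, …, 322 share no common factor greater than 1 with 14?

14 = 2·7. Inclusion–exclusion on these primes:
322 − ⌊322/2⌋ − ⌊322/7⌋ + ⌊322/14⌋ = 138

138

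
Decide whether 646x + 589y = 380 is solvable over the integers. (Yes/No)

Yes

By Bézout, 646x + 589y = 380 has integer solutions iff gcd(646, 589) | 380.
Euclid: 646 = 1·589 + 57; 589 = 10·57 + 19; 57 = 3·19 + 0. gcd = 19; 380 mod 19 = 0. Yes.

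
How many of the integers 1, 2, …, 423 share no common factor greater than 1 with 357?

228

357 = 3·7·17. Inclusion–exclusion on these primes:
423 − ⌊423/3⌋ − ⌊423/7⌋ − ⌊423/17⌋ + ⌊423/21⌋ + ⌊423/51⌋ + ⌊423/119⌋ − ⌊423/357⌋ = 228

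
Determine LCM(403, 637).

19747

403 = 13 · 31; 637 = 7² · 13
max exponents: 7² · 13 · 31 = 19747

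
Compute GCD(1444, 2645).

1444 = 2² · 19²
2645 = 5 · 23²
Common: 1 = 1

1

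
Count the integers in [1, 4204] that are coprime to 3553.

3553 = 11·17·19. Inclusion–exclusion on these primes:
4204 − ⌊4204/11⌋ − ⌊4204/17⌋ − ⌊4204/19⌋ + ⌊4204/187⌋ + ⌊4204/209⌋ + ⌊4204/323⌋ − ⌊4204/3553⌋ = 3408

3408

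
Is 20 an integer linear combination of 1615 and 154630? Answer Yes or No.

Yes

By Bézout, 1615u − 154630v = 20 has integer solutions iff gcd(1615, 154630) | 20.
Euclid: 154630 = 95·1615 + 1205; 1615 = 1·1205 + 410; 1205 = 2·410 + 385; 410 = 1·385 + 25; 385 = 15·25 + 10; 25 = 2·10 + 5; 10 = 2·5 + 0. gcd = 5; 20 mod 5 = 0. Yes.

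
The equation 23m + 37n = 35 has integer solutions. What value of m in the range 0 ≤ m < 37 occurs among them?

16

gcd(23, 37) = 1 (Euclid: 37 = 1·23 + 14; 23 = 1·14 + 9; 14 = 1·9 + 5; 9 = 1·5 + 4; 5 = 1·4 + 1; 4 = 4·1 + 0), and 1 | 35.
Extended Euclid: 23·(-8) + 37·(5) = 1. Scale by 35: m₀ = -280.
General solution m = m₀ + 37t; reducing mod 37 gives m = 16 (and n = -9).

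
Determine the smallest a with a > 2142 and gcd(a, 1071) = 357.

gcd(a, 1071) = 357 forces 357 | a; write a = 357s. Then gcd(357s, 357·3) = 357·gcd(s, 3), so need gcd(s, 3) = 1.
357s > 2142 gives s ≥ 7. The least s ≥ 7 coprime to 3 is 7, so a = 357·7 = 2499.

2499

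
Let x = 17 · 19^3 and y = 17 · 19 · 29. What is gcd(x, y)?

323

min exponent per shared prime: 17 · 19 = 323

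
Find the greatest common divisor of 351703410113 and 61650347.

Euclid: 351703410113 = 5704·61650347 + 49830825; 61650347 = 1·49830825 + 11819522; 49830825 = 4·11819522 + 2552737; 11819522 = 4·2552737 + 1608574; 2552737 = 1·1608574 + 944163; 1608574 = 1·944163 + 664411; 944163 = 1·664411 + 279752; 664411 = 2·279752 + 104907; 279752 = 2·104907 + 69938; 104907 = 1·69938 + 34969; 69938 = 2·34969 + 0. Last nonzero remainder: 34969.

34969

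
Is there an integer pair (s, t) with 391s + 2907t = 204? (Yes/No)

gcd(391, 2907): 2907 = 7·391 + 170; 391 = 2·170 + 51; 170 = 3·51 + 17; 51 = 3·17 + 0 → 17
17 divides 204, so a solution exists.

Yes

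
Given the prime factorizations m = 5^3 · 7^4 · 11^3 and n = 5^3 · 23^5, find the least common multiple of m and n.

max exponent per prime: 5^3 · 7^4 · 11^3 · 23^5 = 2571102606466625

2571102606466625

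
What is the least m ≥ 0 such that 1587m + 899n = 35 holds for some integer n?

166

Euclid: 1587 = 1·899 + 688; 899 = 1·688 + 211; 688 = 3·211 + 55; 211 = 3·55 + 46; 55 = 1·46 + 9; 46 = 5·9 + 1; 9 = 9·1 + 0 → gcd = 1; 35 = 1·35.
Back-substitution yields 1587·(-98) + 899·(173) = 1, so one solution is m = -98·35 = -3430, n = 173·35 = 6055.
Solutions in m differ by 899/1 = 899; the one in [0, 899) is -3430 mod 899 = 166.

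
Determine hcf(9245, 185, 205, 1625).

9245 = 5 · 43²; 185 = 5 · 37; 205 = 5 · 41; 1625 = 5³ · 13
gcd takes min exponent of each prime: 5 = 5

5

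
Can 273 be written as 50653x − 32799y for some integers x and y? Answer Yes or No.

Yes

By Bézout, 50653x − 32799y = 273 has integer solutions iff gcd(50653, 32799) | 273.
Euclid: 50653 = 1·32799 + 17854; 32799 = 1·17854 + 14945; 17854 = 1·14945 + 2909; 14945 = 5·2909 + 400; 2909 = 7·400 + 109; 400 = 3·109 + 73; 109 = 1·73 + 36; 73 = 2·36 + 1; 36 = 36·1 + 0. gcd = 1; 273 mod 1 = 0. Yes.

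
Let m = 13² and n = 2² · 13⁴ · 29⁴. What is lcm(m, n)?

max exponent per prime: 2² · 13⁴ · 29⁴ = 80802610564

80802610564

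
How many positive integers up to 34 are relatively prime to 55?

Prime factors of 55: 5, 11. Count integers ≤ 34 divisible by none of them.
By inclusion–exclusion: 34 − ⌊34/5⌋ − ⌊34/11⌋ + ⌊34/55⌋ = 25.

25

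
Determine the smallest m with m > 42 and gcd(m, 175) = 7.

49

175 = 7·25. Any m with gcd(m, 175) = 7 is a multiple of 7, say 7s, with s coprime to 25.
Need s > 42/7, so s ≥ 7. First s ≥ 7 with gcd(s, 25) = 1 is s = 7. Thus m = 7·7 = 49.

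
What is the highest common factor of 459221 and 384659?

289

459221 = 7 · 17² · 227
384659 = 11³ · 17²
Common: 17² = 289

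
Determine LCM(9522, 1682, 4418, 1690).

9522 = 2 · 3² · 23²; 1682 = 2 · 29²; 4418 = 2 · 47²; 1690 = 2 · 5 · 13²
lcm takes max exponent of each prime: 2 · 3² · 5 · 13² · 23² · 29² · 47² = 14947776573210

14947776573210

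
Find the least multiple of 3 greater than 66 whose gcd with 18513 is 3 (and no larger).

18513 = 3·6171. Any a with gcd(a, 18513) = 3 is a multiple of 3, say 3s, with s coprime to 6171.
Need s > 66/3, so s ≥ 23. First s ≥ 23 with gcd(s, 6171) = 1 is s = 23. Thus a = 3·23 = 69.

69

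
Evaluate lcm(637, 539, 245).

637 = 7² · 13; 539 = 7² · 11; 245 = 5 · 7²
lcm takes max exponent of each prime: 5 · 7² · 11 · 13 = 35035

35035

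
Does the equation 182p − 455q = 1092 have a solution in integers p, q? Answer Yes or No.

Yes

gcd(182, 455): 455 = 2·182 + 91; 182 = 2·91 + 0 → 91
91 divides 1092, so a solution exists.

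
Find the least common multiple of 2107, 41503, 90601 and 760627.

27702795967

2107 = 7² · 43; 41503 = 7³ · 11²; 90601 = 7² · 43²; 760627 = 7² · 19² · 43
lcm takes max exponent of each prime: 7³ · 11² · 19² · 43² = 27702795967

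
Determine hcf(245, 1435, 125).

5

gcd(245, 1435): 1435 = 5·245 + 210; 245 = 1·210 + 35; 210 = 6·35 + 0 → 35
gcd(35, 125): 125 = 3·35 + 20; 35 = 1·20 + 15; 20 = 1·15 + 5; 15 = 3·5 + 0 → 5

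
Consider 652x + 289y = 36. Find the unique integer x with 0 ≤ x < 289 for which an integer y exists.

Euclid: 652 = 2·289 + 74; 289 = 3·74 + 67; 74 = 1·67 + 7; 67 = 9·7 + 4; 7 = 1·4 + 3; 4 = 1·3 + 1; 3 = 3·1 + 0 → gcd = 1; 36 = 1·36.
Back-substitution yields 652·(-82) + 289·(185) = 1, so one solution is x = -82·36 = -2952, y = 185·36 = 6660.
Solutions in x differ by 289/1 = 289; the one in [0, 289) is -2952 mod 289 = 227.

227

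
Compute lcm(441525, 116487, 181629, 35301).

lcm(441525, 116487) = 441525·116487/gcd = 51431922675/21 = 2449139175
lcm(2449139175, 181629) = 2449139175·181629/gcd = 444834699216075/63 = 7060868241525
lcm(7060868241525, 35301) = 7060868241525·35301/gcd = 249255709794074025/21 = 11869319514003525

11869319514003525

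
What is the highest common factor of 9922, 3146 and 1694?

gcd(9922, 3146): 9922 = 3·3146 + 484; 3146 = 6·484 + 242; 484 = 2·242 + 0 → 242
gcd(242, 1694): 1694 = 7·242 + 0 → 242

242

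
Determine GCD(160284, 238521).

Euclid: 238521 = 1·160284 + 78237; 160284 = 2·78237 + 3810; 78237 = 20·3810 + 2037; 3810 = 1·2037 + 1773; 2037 = 1·1773 + 264; 1773 = 6·264 + 189; 264 = 1·189 + 75; 189 = 2·75 + 39; 75 = 1·39 + 36; 39 = 1·36 + 3; 36 = 12·3 + 0. Last nonzero remainder: 3.

3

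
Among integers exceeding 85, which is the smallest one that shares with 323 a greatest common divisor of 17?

102

gcd(k, 323) = 17 forces 17 | k; write k = 17s. Then gcd(17s, 17·19) = 17·gcd(s, 19), so need gcd(s, 19) = 1.
17s > 85 gives s ≥ 6. The least s ≥ 6 coprime to 19 is 6, so k = 17·6 = 102.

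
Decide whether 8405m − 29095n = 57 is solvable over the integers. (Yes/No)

No

By Bézout, 8405m − 29095n = 57 has integer solutions iff gcd(8405, 29095) | 57.
Euclid: 29095 = 3·8405 + 3880; 8405 = 2·3880 + 645; 3880 = 6·645 + 10; 645 = 64·10 + 5; 10 = 2·5 + 0. gcd = 5; 57 mod 5 = 2. No.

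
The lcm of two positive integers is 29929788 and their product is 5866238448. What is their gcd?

196

gcd·lcm = product, so gcd = 5866238448/29929788 = 196.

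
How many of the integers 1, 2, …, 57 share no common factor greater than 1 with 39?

Prime factors of 39: 3, 13. Count integers ≤ 57 divisible by none of them.
By inclusion–exclusion: 57 − ⌊57/3⌋ − ⌊57/13⌋ + ⌊57/39⌋ = 35.

35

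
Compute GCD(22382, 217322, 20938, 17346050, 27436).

gcd(22382, 217322): 217322 = 9·22382 + 15884; 22382 = 1·15884 + 6498; 15884 = 2·6498 + 2888; 6498 = 2·2888 + 722; 2888 = 4·722 + 0 → 722
gcd(722, 20938): 20938 = 29·722 + 0 → 722
gcd(722, 17346050): 17346050 = 24025·722 + 0 → 722
gcd(722, 27436): 27436 = 38·722 + 0 → 722

722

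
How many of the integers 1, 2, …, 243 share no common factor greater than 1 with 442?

Prime factors of 442: 2, 13, 17. Count integers ≤ 243 divisible by none of them.
By inclusion–exclusion: 243 − ⌊243/2⌋ − ⌊243/13⌋ − ⌊243/17⌋ + ⌊243/26⌋ + ⌊243/34⌋ + ⌊243/221⌋ − ⌊243/442⌋ = 107.

107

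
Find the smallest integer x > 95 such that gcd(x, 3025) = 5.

3025 = 5·605. Any x with gcd(x, 3025) = 5 is a multiple of 5, say 5s, with s coprime to 605.
Need s > 95/5, so s ≥ 20. First s ≥ 20 with gcd(s, 605) = 1 is s = 21. Thus x = 5·21 = 105.

105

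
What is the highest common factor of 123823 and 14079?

361

Euclid: 123823 = 8·14079 + 11191; 14079 = 1·11191 + 2888; 11191 = 3·2888 + 2527; 2888 = 1·2527 + 361; 2527 = 7·361 + 0. Last nonzero remainder: 361.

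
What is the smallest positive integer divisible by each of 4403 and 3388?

4403 = 7 · 17 · 37; 3388 = 2² · 7 · 11²
max exponents: 2² · 7 · 11² · 17 · 37 = 2131052

2131052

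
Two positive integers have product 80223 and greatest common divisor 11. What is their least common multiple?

For any two positive integers, gcd × lcm equals their product. Hence lcm = 80223 / 11 = 7293.

7293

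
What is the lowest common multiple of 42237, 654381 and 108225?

42237 = 3² · 13 · 19²; 654381 = 3² · 7 · 13 · 17 · 47; 108225 = 3² · 5² · 13 · 37
lcm takes max exponent of each prime: 3² · 5² · 7 · 13 · 17 · 19² · 37 · 47 = 218514175425

218514175425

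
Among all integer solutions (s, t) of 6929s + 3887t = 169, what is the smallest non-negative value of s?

9

Euclid: 6929 = 1·3887 + 3042; 3887 = 1·3042 + 845; 3042 = 3·845 + 507; 845 = 1·507 + 338; 507 = 1·338 + 169; 338 = 2·169 + 0 → gcd = 169; 169 = 169·1.
Back-substitution yields 6929·(9) + 3887·(-16) = 169, so one solution is s = 9·1 = 9, t = -16·1 = -16.
Solutions in s differ by 3887/169 = 23; the one in [0, 23) is 9 mod 23 = 9.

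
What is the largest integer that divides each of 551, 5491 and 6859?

gcd(551, 5491): 5491 = 9·551 + 532; 551 = 1·532 + 19; 532 = 28·19 + 0 → 19
gcd(19, 6859): 6859 = 361·19 + 0 → 19

19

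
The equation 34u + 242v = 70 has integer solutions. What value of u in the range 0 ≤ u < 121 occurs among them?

59

gcd(34, 242) = 2 (Euclid: 242 = 7·34 + 4; 34 = 8·4 + 2; 4 = 2·2 + 0), and 2 | 70.
Extended Euclid: 34·(57) + 242·(-8) = 2. Scale by 35: u₀ = 1995.
General solution u = u₀ + 121t; reducing mod 121 gives u = 59 (and v = -8).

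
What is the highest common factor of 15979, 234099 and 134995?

gcd(15979, 234099): 234099 = 14·15979 + 10393; 15979 = 1·10393 + 5586; 10393 = 1·5586 + 4807; 5586 = 1·4807 + 779; 4807 = 6·779 + 133; 779 = 5·133 + 114; 133 = 1·114 + 19; 114 = 6·19 + 0 → 19
gcd(19, 134995): 134995 = 7105·19 + 0 → 19

19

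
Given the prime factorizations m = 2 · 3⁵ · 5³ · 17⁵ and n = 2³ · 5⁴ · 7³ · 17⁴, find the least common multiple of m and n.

591718305465000

max exponent per prime: 2³ · 3⁵ · 5⁴ · 7³ · 17⁵ = 591718305465000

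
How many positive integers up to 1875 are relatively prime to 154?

Prime factors of 154: 2, 7, 11. Count integers ≤ 1875 divisible by none of them.
By inclusion–exclusion: 1875 − ⌊1875/2⌋ − ⌊1875/7⌋ − ⌊1875/11⌋ + ⌊1875/14⌋ + ⌊1875/22⌋ + ⌊1875/77⌋ − ⌊1875/154⌋ = 731.

731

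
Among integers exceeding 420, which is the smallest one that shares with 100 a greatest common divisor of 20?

440

100 = 20·5. Any x with gcd(x, 100) = 20 is a multiple of 20, say 20s, with s coprime to 5.
Need s > 420/20, so s ≥ 22. First s ≥ 22 with gcd(s, 5) = 1 is s = 22. Thus x = 20·22 = 440.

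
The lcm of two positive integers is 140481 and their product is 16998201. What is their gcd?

121

gcd·lcm = product, so gcd = 16998201/140481 = 121.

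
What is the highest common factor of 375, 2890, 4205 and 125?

5

375 = 3 · 5³; 2890 = 2 · 5 · 17²; 4205 = 5 · 29²; 125 = 5³
gcd takes min exponent of each prime: 5 = 5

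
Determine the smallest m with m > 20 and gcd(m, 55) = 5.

25

Multiples of 5 above 20: 5·5, 5·6, … . Need the cofactor coprime to 55/5 = 11.
Checking s = 5, 6, … the first with gcd(s, 11) = 1 is s = 5, giving 25.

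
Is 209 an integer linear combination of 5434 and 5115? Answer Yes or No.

Yes

By Bézout, 5434p + 5115q = 209 has integer solutions iff gcd(5434, 5115) | 209.
Euclid: 5434 = 1·5115 + 319; 5115 = 16·319 + 11; 319 = 29·11 + 0. gcd = 11; 209 mod 11 = 0. Yes.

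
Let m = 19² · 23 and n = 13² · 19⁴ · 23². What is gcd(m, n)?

8303

min exponent per shared prime: 19² · 23 = 8303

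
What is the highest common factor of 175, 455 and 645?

gcd(175, 455): 455 = 2·175 + 105; 175 = 1·105 + 70; 105 = 1·70 + 35; 70 = 2·35 + 0 → 35
gcd(35, 645): 645 = 18·35 + 15; 35 = 2·15 + 5; 15 = 3·5 + 0 → 5

5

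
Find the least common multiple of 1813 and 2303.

85211

1813 = 7² · 37; 2303 = 7² · 47
max exponents: 7² · 37 · 47 = 85211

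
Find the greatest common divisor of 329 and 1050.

329 = 7 · 47
1050 = 2 · 3 · 5² · 7
Common: 7 = 7

7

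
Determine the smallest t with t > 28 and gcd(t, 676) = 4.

gcd(t, 676) = 4 forces 4 | t; write t = 4s. Then gcd(4s, 4·169) = 4·gcd(s, 169), so need gcd(s, 169) = 1.
4s > 28 gives s ≥ 8. The least s ≥ 8 coprime to 169 is 8, so t = 4·8 = 32.

32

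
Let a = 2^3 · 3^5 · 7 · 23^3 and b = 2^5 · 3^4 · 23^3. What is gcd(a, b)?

7884216

min exponent per shared prime: 2^3 · 3^4 · 23^3 = 7884216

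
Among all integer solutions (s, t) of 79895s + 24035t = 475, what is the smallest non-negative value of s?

gcd(79895, 24035) = 95 (Euclid: 79895 = 3·24035 + 7790; 24035 = 3·7790 + 665; 7790 = 11·665 + 475; 665 = 1·475 + 190; 475 = 2·190 + 95; 190 = 2·95 + 0), and 95 | 475.
Extended Euclid: 79895·(108) + 24035·(-359) = 95. Scale by 5: s₀ = 540.
General solution s = s₀ + 253k; reducing mod 253 gives s = 34 (and t = -113).

34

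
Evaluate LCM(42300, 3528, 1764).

42300 = 2² · 3² · 5² · 47; 3528 = 2³ · 3² · 7²; 1764 = 2² · 3² · 7²
lcm takes max exponent of each prime: 2³ · 3² · 5² · 7² · 47 = 4145400

4145400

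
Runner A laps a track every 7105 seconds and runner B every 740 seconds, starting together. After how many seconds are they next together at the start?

1051540

gcd first: 7105 = 9·740 + 445; 740 = 1·445 + 295; 445 = 1·295 + 150; 295 = 1·150 + 145; 150 = 1·145 + 5; 145 = 29·5 + 0 → gcd = 5
lcm = 7105·740/gcd = 5257700/5 = 1051540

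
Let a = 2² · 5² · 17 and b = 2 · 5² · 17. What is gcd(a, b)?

850

min exponent per shared prime: 2 · 5² · 17 = 850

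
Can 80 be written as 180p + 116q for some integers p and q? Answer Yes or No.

gcd(180, 116): 180 = 1·116 + 64; 116 = 1·64 + 52; 64 = 1·52 + 12; 52 = 4·12 + 4; 12 = 3·4 + 0 → 4
4 divides 80, so a solution exists.

Yes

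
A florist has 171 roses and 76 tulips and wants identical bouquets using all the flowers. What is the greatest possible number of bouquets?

19

171 = 3² · 19
76 = 2² · 19
Common: 19 = 19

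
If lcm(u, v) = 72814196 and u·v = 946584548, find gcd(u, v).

From gcd × lcm = uv: gcd = 946584548 / 72814196 = 13.

13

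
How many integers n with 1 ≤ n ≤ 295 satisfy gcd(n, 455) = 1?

455 = 5·7·13. Inclusion–exclusion on these primes:
295 − ⌊295/5⌋ − ⌊295/7⌋ − ⌊295/13⌋ + ⌊295/35⌋ + ⌊295/65⌋ + ⌊295/91⌋ − ⌊295/455⌋ = 187

187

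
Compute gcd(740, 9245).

5

740 = 2² · 5 · 37
9245 = 5 · 43²
Common: 5 = 5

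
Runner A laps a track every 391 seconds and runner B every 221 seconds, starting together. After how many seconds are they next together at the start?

5083

391 = 17 · 23; 221 = 13 · 17
max exponents: 13 · 17 · 23 = 5083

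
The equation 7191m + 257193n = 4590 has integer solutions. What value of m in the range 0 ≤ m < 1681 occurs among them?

Euclid: 257193 = 35·7191 + 5508; 7191 = 1·5508 + 1683; 5508 = 3·1683 + 459; 1683 = 3·459 + 306; 459 = 1·306 + 153; 306 = 2·153 + 0 → gcd = 153; 4590 = 153·30.
Back-substitution yields 7191·(-608) + 257193·(17) = 153, so one solution is m = -608·30 = -18240, n = 17·30 = 510.
Solutions in m differ by 257193/153 = 1681; the one in [0, 1681) is -18240 mod 1681 = 251.

251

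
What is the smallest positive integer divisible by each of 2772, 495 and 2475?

69300

2772 = 2² · 3² · 7 · 11; 495 = 3² · 5 · 11; 2475 = 3² · 5² · 11
lcm takes max exponent of each prime: 2² · 3² · 5² · 7 · 11 = 69300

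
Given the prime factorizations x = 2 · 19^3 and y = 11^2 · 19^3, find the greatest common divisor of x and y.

6859

min exponent per shared prime: 19^3 = 6859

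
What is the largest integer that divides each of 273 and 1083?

3

273 = 3 · 7 · 13
1083 = 3 · 19²
Common: 3 = 3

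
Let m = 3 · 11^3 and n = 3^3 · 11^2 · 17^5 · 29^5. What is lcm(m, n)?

max exponent per prime: 3^3 · 11^3 · 17^5 · 29^5 = 1046589602880349341

1046589602880349341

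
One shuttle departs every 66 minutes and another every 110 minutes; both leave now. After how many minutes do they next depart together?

330

gcd first: 110 = 1·66 + 44; 66 = 1·44 + 22; 44 = 2·22 + 0 → gcd = 22
lcm = 66·110/gcd = 7260/22 = 330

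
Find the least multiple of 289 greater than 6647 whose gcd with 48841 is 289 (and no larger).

6936

gcd(x, 48841) = 289 forces 289 | x; write x = 289s. Then gcd(289s, 289·169) = 289·gcd(s, 169), so need gcd(s, 169) = 1.
289s > 6647 gives s ≥ 24. The least s ≥ 24 coprime to 169 is 24, so x = 289·24 = 6936.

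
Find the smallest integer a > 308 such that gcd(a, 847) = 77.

847 = 77·11. Any a with gcd(a, 847) = 77 is a multiple of 77, say 77s, with s coprime to 11.
Need s > 308/77, so s ≥ 5. First s ≥ 5 with gcd(s, 11) = 1 is s = 5. Thus a = 77·5 = 385.

385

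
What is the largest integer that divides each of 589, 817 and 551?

589 = 19 · 31; 817 = 19 · 43; 551 = 19 · 29
gcd takes min exponent of each prime: 19 = 19

19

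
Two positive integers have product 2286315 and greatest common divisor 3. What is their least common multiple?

762105

For any two positive integers, gcd × lcm equals their product. Hence lcm = 2286315 / 3 = 762105.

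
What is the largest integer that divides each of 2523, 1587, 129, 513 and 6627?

2523 = 3 · 29²; 1587 = 3 · 23²; 129 = 3 · 43; 513 = 3³ · 19; 6627 = 3 · 47²
gcd takes min exponent of each prime: 3 = 3

3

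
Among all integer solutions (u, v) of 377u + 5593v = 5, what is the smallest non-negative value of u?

5504

Reduce mod 5593: 377u ≡ 5 (mod 5593). With g = gcd(377, 5593) = 1 dividing 5, divide through: 377u ≡ 5 (mod 5593).
Since gcd(377, 5593) = 1, u ≡ 5·(377)⁻¹ ≡ 5504 (mod 5593). Smallest non-negative: 5504.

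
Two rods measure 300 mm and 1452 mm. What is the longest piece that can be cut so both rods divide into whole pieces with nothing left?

Euclid: 1452 = 4·300 + 252; 300 = 1·252 + 48; 252 = 5·48 + 12; 48 = 4·12 + 0. Last nonzero remainder: 12.

12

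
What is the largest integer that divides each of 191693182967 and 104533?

Euclid: 191693182967 = 1833805·104533 + 44902; 104533 = 2·44902 + 14729; 44902 = 3·14729 + 715; 14729 = 20·715 + 429; 715 = 1·429 + 286; 429 = 1·286 + 143; 286 = 2·143 + 0. Last nonzero remainder: 143.

143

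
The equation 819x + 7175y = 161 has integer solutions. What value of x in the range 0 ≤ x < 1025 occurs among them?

Euclid: 7175 = 8·819 + 623; 819 = 1·623 + 196; 623 = 3·196 + 35; 196 = 5·35 + 21; 35 = 1·21 + 14; 21 = 1·14 + 7; 14 = 2·7 + 0 → gcd = 7; 161 = 7·23.
Back-substitution yields 819·(403) + 7175·(-46) = 7, so one solution is x = 403·23 = 9269, y = -46·23 = -1058.
Solutions in x differ by 7175/7 = 1025; the one in [0, 1025) is 9269 mod 1025 = 44.

44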